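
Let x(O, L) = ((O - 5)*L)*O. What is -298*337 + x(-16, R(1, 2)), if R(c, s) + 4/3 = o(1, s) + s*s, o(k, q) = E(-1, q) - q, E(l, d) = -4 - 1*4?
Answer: -102890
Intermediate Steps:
E(l, d) = -8 (E(l, d) = -4 - 4 = -8)
o(k, q) = -8 - q
R(c, s) = -28/3 + s² - s (R(c, s) = -4/3 + ((-8 - s) + s*s) = -4/3 + ((-8 - s) + s²) = -4/3 + (-8 + s² - s) = -28/3 + s² - s)
x(O, L) = L*O*(-5 + O) (x(O, L) = ((-5 + O)*L)*O = (L*(-5 + O))*O = L*O*(-5 + O))
-298*337 + x(-16, R(1, 2)) = -298*337 + (-28/3 + 2² - 1*2)*(-16)*(-5 - 16) = -100426 + (-28/3 + 4 - 2)*(-16)*(-21) = -100426 - 22/3*(-16)*(-21) = -100426 - 2464 = -102890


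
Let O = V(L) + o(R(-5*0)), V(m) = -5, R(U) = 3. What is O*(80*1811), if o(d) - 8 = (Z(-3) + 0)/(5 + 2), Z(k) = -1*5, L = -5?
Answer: 2318080/7 ≈ 3.3115e+5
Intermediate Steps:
Z(k) = -5
o(d) = 51/7 (o(d) = 8 + (-5 + 0)/(5 + 2) = 8 - 5/7 = 51/7)
O = 16/7 (O = -5 + 51/7 = 16/7 ≈ 2.2857)
O*(80*1811) = 16*(80*1811)/7 = (16/7)*144880 = 2318080/7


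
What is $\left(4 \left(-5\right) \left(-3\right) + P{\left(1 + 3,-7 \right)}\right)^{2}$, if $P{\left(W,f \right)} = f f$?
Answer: $11881$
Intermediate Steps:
$P{\left(W,f \right)} = f^{2}$
$\left(4 \left(-5\right) \left(-3\right) + P{\left(1 + 3,-7 \right)}\right)^{2} = \left(4 \left(-5\right) \left(-3\right) + \left(-7\right)^{2}\right)^{2} = \left(\left(-20\right) \left(-3\right) + 49\right)^{2} = \left(60 + 49\right)^{2} = 109^{2} = 11881$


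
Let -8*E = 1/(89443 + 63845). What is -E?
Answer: 1/1226304 ≈ 8.1546e-7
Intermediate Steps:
E = -1/1226304 (E = -1/(8*(89443 + 63845)) = -1/8/153288 = -1/8*1/153288 = -1/1226304 ≈ -8.1546e-7)
-E = -1*(-1/1226304) = 1/1226304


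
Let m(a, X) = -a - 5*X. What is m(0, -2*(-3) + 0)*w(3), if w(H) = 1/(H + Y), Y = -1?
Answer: -15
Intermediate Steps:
w(H) = 1/(-1 + H) (w(H) = 1/(H - 1) = 1/(-1 + H))
m(0, -2*(-3) + 0)*w(3) = (-1*0 - 5*(-2*(-3) + 0))/(-1 + 3) = (0 - 5*(6 + 0))/2 = (0 - 5*6)*(½) = (0 - 30)*(½) = -30*½ = -15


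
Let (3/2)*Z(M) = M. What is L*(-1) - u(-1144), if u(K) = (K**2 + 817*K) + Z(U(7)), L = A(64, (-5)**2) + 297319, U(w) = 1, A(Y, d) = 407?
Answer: -2015444/3 ≈ -6.7182e+5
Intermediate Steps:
Z(M) = 2*M/3
L = 297726 (L = 407 + 297319 = 297726)
u(K) = 2/3 + K**2 + 817*K (u(K) = (K**2 + 817*K) + (2/3)*1 = (K**2 + 817*K) + 2/3 = 2/3 + K**2 + 817*K)
L*(-1) - u(-1144) = 297726*(-1) - (2/3 + (-1144)**2 + 817*(-1144)) = -297726 - (2/3 + 1308736 - 934648) = -297726 - 1*1122266/3 = -297726 - 1122266/3 = -2015444/3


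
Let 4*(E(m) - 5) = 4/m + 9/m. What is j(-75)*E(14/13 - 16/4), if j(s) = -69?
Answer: -40779/152 ≈ -268.28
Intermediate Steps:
E(m) = 5 + 13/(4*m) (E(m) = 5 + (4/m + 9/m)/4 = 5 + (13/m)/4 = 5 + 13/(4*m))
j(-75)*E(14/13 - 16/4) = -69*(5 + 13/(4*(14/13 - 16/4))) = -69*(5 + 13/(4*(14*(1/13) - 16*1/4))) = -69*(5 + 13/(4*(14/13 - 4))) = -69*(5 + 13/(4*(-38/13))) = -69*(5 + (13/4)*(-13/38)) = -69*(5 - 169/152) = -69*591/152 = -40779/152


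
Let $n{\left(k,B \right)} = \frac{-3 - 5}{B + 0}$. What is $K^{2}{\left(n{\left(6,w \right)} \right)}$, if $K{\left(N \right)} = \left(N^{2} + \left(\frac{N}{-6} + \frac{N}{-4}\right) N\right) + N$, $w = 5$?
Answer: $\frac{64}{5625} \approx 0.011378$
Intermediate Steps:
$n{\left(k,B \right)} = - \frac{8}{B}$
$K{\left(N \right)} = N + \frac{7 N^{2}}{12}$ ($K{\left(N \right)} = \left(N^{2} + \left(N \left(- \frac{1}{6}\right) + N \left(- \frac{1}{4}\right)\right) N\right) + N = \left(N^{2} + \left(- \frac{N}{6} - \frac{N}{4}\right) N\right) + N = \left(N^{2} + - \frac{5 N}{12} N\right) + N = \left(N^{2} - \frac{5 N^{2}}{12}\right) + N = \frac{7 N^{2}}{12} + N = N + \frac{7 N^{2}}{12}$)
$K^{2}{\left(n{\left(6,w \right)} \right)} = \left(\frac{- \frac{8}{5} \left(12 + 7 \left(- \frac{8}{5}\right)\right)}{12}\right)^{2} = \left(\frac{\left(-8\right) \frac{1}{5} \left(12 + 7 \left(\left(-8\right) \frac{1}{5}\right)\right)}{12}\right)^{2} = \left(\frac{1}{12} \left(- \frac{8}{5}\right) \left(12 + 7 \left(- \frac{8}{5}\right)\right)\right)^{2} = \left(\frac{1}{12} \left(- \frac{8}{5}\right) \left(12 - \frac{56}{5}\right)\right)^{2} = \left(\frac{1}{12} \left(- \frac{8}{5}\right) \frac{4}{5}\right)^{2} = \left(- \frac{8}{75}\right)^{2} = \frac{64}{5625}$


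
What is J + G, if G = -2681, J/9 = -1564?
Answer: -16757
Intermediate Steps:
J = -14076 (J = 9*(-1564) = -14076)
J + G = -14076 - 2681 = -16757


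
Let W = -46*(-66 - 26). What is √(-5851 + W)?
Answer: I*√1619 ≈ 40.237*I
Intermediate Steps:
W = 4232 (W = -46*(-92) = 4232)
√(-5851 + W) = √(-5851 + 4232) = √(-1619) = I*√1619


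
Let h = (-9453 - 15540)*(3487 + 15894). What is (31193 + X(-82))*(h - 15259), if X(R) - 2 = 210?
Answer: -15212726211760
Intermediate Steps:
h = -484389333 (h = -24993*19381 = -484389333)
X(R) = 212 (X(R) = 2 + 210 = 212)
(31193 + X(-82))*(h - 15259) = (31193 + 212)*(-484389333 - 15259) = 31405*(-484404592) = -15212726211760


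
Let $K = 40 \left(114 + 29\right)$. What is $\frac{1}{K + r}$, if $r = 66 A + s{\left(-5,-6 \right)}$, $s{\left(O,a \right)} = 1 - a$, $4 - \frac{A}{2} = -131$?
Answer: $\frac{1}{23547} \approx 4.2468 \cdot 10^{-5}$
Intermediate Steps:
$A = 270$ ($A = 8 - -262 = 8 + 262 = 270$)
$r = 17827$ ($r = 66 \cdot 270 + \left(1 - -6\right) = 17820 + \left(1 + 6\right) = 17820 + 7 = 17827$)
$K = 5720$ ($K = 40 \cdot 143 = 5720$)
$\frac{1}{K + r} = \frac{1}{5720 + 17827} = \frac{1}{23547}$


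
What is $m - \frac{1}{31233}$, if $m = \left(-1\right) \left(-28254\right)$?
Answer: $\frac{882457181}{31233} \approx 28254.0$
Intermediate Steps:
$m = 28254$
$m - \frac{1}{31233} = 28254 - \frac{1}{31233} = \frac{882457181}{31233}$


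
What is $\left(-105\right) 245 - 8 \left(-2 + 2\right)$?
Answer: $-25725$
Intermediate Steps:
$\left(-105\right) 245 - 8 \left(-2 + 2\right) = -25725 - 0 = -25725 + 0 = -25725$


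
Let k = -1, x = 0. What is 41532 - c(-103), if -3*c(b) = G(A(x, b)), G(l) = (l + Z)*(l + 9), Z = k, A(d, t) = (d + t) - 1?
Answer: 44857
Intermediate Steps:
A(d, t) = -1 + d + t
Z = -1
G(l) = (-1 + l)*(9 + l) (G(l) = (l - 1)*(l + 9) = (-1 + l)*(9 + l))
c(b) = 17/3 - 8*b/3 - (-1 + b)**2/3 (c(b) = -(-9 + (-1 + 0 + b)**2 + 8*(-1 + 0 + b))/3 = -(-9 + (-1 + b)**2 + 8*(-1 + b))/3 = -(-9 + (-1 + b)**2 + (-8 + 8*b))/3 = -(-17 + (-1 + b)**2 + 8*b)/3 = 17/3 - 8*b/3 - (-1 + b)**2/3)
41532 - c(-103) = 41532 - (16/3 - 2*(-103) - 1/3*(-103)**2) = 41532 - (16/3 + 206 - 1/3*10609) = 41532 - (16/3 + 206 - 10609/3) = 41532 - 1*(-3325) = 41532 + 3325 = 44857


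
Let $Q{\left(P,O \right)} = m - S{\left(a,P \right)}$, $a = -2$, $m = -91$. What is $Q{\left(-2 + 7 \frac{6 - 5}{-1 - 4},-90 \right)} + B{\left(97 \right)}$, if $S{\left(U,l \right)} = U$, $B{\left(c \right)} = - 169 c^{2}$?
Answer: $-1590210$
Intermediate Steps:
$Q{\left(P,O \right)} = -89$ ($Q{\left(P,O \right)} = -91 - -2 = -91 + 2 = -89$)
$Q{\left(-2 + 7 \frac{6 - 5}{-1 - 4},-90 \right)} + B{\left(97 \right)} = -89 - 169 \cdot 97^{2} = -89 - 1590121 = -1590210$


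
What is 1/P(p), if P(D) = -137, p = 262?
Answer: -1/137 ≈ -0.0072993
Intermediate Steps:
1/P(p) = 1/(-137) = -1/137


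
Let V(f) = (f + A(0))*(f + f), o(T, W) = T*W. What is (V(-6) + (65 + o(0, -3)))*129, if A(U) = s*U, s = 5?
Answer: 17673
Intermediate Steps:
A(U) = 5*U
V(f) = 2*f² (V(f) = (f + 5*0)*(f + f) = (f + 0)*(2*f) = f*(2*f) = 2*f²)
(V(-6) + (65 + o(0, -3)))*129 = (2*(-6)² + (65 + 0*(-3)))*129 = (2*36 + (65 + 0))*129 = (72 + 65)*129 = 137*129 = 17673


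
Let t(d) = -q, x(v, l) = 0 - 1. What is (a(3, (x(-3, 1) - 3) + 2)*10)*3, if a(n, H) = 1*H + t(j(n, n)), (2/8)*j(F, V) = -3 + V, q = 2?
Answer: -120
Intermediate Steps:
x(v, l) = -1
j(F, V) = -12 + 4*V (j(F, V) = 4*(-3 + V) = -12 + 4*V)
t(d) = -2 (t(d) = -1*2 = -2)
a(n, H) = -2 + H (a(n, H) = 1*H - 2 = H - 2 = -2 + H)
(a(3, (x(-3, 1) - 3) + 2)*10)*3 = ((-2 + ((-1 - 3) + 2))*10)*3 = ((-2 + (-4 + 2))*10)*3 = ((-2 - 2)*10)*3 = -4*10*3 = -40*3 = -120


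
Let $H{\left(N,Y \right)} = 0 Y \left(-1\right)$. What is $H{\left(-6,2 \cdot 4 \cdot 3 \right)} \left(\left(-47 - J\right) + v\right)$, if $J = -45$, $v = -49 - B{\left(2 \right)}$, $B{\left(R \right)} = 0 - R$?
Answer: $0$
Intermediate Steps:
$H{\left(N,Y \right)} = 0$ ($H{\left(N,Y \right)} = 0 \left(-1\right) = 0$)
$B{\left(R \right)} = - R$
$v = -47$ ($v = -49 - \left(-1\right) 2 = -49 - -2 = -49 + 2 = -47$)
$H{\left(-6,2 \cdot 4 \cdot 3 \right)} \left(\left(-47 - J\right) + v\right) = 0 \left(\left(-47 - -45\right) - 47\right) = 0 \left(\left(-47 + 45\right) - 47\right) = 0 \left(-2 - 47\right) = 0 \left(-49\right) = 0$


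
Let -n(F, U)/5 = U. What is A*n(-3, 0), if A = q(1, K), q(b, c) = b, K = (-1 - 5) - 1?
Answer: 0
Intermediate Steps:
K = -7 (K = -6 - 1 = -7)
n(F, U) = -5*U
A = 1
A*n(-3, 0) = 1*(-5*0) = 1*0 = 0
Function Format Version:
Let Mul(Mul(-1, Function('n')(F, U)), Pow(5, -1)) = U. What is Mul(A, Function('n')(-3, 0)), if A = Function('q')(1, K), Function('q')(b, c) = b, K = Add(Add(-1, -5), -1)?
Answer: 0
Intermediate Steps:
K = -7 (K = Add(-6, -1) = -7)
Function('n')(F, U) = Mul(-5, U)
A = 1
Mul(A, Function('n')(-3, 0)) = Mul(1, Mul(-5, 0)) = Mul(1, 0) = 0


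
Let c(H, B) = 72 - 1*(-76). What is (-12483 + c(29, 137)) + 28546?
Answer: 16211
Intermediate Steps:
c(H, B) = 148 (c(H, B) = 72 + 76 = 148)
(-12483 + c(29, 137)) + 28546 = (-12483 + 148) + 28546 = -12335 + 28546 = 16211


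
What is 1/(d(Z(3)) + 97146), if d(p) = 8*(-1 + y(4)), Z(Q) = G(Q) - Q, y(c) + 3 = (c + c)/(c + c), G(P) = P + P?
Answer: 1/97122 ≈ 1.0296e-5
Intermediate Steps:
G(P) = 2*P
y(c) = -2 (y(c) = -3 + (c + c)/(c + c) = -3 + (2*c)/((2*c)) = -3 + (2*c)*(1/(2*c)) = -3 + 1 = -2)
Z(Q) = Q (Z(Q) = 2*Q - Q = Q)
d(p) = -24 (d(p) = 8*(-1 - 2) = 8*(-3) = -24)
1/(d(Z(3)) + 97146) = 1/(-24 + 97146) = 1/97122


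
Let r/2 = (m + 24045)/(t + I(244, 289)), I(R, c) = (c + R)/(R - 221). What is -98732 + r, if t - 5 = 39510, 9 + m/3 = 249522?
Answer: -14958194972/151563 ≈ -98693.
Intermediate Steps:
m = 748539 (m = -27 + 3*249522 = -27 + 748566 = 748539)
I(R, c) = (R + c)/(-221 + R)
t = 39515 (t = 5 + 39510 = 39515)
r = 5923144/151563 (r = 2*((748539 + 24045)/(39515 + (244 + 289)/(-221 + 244))) = 2*(772584/(39515 + 533/23)) = 2*(772584/(909378/23)) = 2*(772584*(23/909378)) = 2*(2961572/151563) = 5923144/151563 ≈ 39.080)
-98732 + r = -98732 + 5923144/151563 = -14958194972/151563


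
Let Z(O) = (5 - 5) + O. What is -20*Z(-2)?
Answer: 40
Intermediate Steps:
Z(O) = O (Z(O) = 0 + O = O)
-20*Z(-2) = -20*(-2) = 40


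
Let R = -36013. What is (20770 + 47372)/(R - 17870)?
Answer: -22714/17961 ≈ -1.2646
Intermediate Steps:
(20770 + 47372)/(R - 17870) = (20770 + 47372)/(-36013 - 17870) = 68142/(-53883) = 68142*(-1/53883) = -22714/17961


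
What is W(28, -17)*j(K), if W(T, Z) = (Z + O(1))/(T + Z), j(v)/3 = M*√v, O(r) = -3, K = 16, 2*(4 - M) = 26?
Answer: 2160/11 ≈ 196.36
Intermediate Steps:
M = -9 (M = 4 - ½*26 = 4 - 13 = -9)
j(v) = -27*√v (j(v) = 3*(-9*√v) = -27*√v)
W(T, Z) = (-3 + Z)/(T + Z) (W(T, Z) = (Z - 3)/(T + Z) = (-3 + Z)/(T + Z))
W(28, -17)*j(K) = ((-3 - 17)/(28 - 17))*(-27*√16) = (-20/11)*(-27*4) = ((1/11)*(-20))*(-108) = -20/11*(-108) = 2160/11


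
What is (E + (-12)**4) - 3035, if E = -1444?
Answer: 16257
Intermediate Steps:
(E + (-12)**4) - 3035 = (-1444 + (-12)**4) - 3035 = (-1444 + 20736) - 3035 = 19292 - 3035 = 16257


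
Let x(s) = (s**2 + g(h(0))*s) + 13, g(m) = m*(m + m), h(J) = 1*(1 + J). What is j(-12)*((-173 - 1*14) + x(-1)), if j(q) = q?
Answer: 2100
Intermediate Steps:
h(J) = 1 + J
g(m) = 2*m**2 (g(m) = m*(2*m) = 2*m**2)
x(s) = 13 + s**2 + 2*s (x(s) = (s**2 + (2*(1 + 0)**2)*s) + 13 = (s**2 + (2*1**2)*s) + 13 = (s**2 + (2*1)*s) + 13 = (s**2 + 2*s) + 13 = 13 + s**2 + 2*s)
j(-12)*((-173 - 1*14) + x(-1)) = -12*((-173 - 1*14) + (13 + (-1)**2 + 2*(-1))) = -12*((-173 - 14) + (13 + 1 - 2)) = -12*(-187 + 12) = -12*(-175) = 2100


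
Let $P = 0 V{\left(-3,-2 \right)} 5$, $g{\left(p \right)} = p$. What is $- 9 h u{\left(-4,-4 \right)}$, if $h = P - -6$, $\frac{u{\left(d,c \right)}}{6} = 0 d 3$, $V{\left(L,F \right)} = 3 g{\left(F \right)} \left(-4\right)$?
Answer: $0$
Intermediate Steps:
$V{\left(L,F \right)} = - 12 F$ ($V{\left(L,F \right)} = 3 F \left(-4\right) = - 12 F$)
$P = 0$ ($P = 0 \left(\left(-12\right) \left(-2\right)\right) 5 = 0 \cdot 24 \cdot 5 = 0 \cdot 5 = 0$)
$u{\left(d,c \right)} = 0$ ($u{\left(d,c \right)} = 6 \cdot 0 d 3 = 6 \cdot 0 \cdot 3 = 6 \cdot 0 = 0$)
$h = 6$ ($h = 0 - -6 = 0 + 6 = 6$)
$- 9 h u{\left(-4,-4 \right)} = \left(-9\right) 6 \cdot 0 = \left(-54\right) 0 = 0$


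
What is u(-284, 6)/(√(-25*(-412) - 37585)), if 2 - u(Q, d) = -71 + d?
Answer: -67*I*√27285/27285 ≈ -0.40561*I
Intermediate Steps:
u(Q, d) = 73 - d (u(Q, d) = 2 - (-71 + d) = 2 + (71 - d) = 73 - d)
u(-284, 6)/(√(-25*(-412) - 37585)) = (73 - 1*6)/(√(-25*(-412) - 37585)) = (73 - 6)/(√(10300 - 37585)) = 67/(√(-27285)) = 67/((I*√27285)) = 67*(-I*√27285/27285) = -67*I*√27285/27285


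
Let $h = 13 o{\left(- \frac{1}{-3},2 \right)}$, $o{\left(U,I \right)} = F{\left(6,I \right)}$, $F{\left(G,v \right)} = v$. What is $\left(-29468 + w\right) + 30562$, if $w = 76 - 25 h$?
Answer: $520$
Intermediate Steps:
$o{\left(U,I \right)} = I$
$h = 26$ ($h = 13 \cdot 2 = 26$)
$w = -574$ ($w = 76 - 650 = -574$)
$\left(-29468 + w\right) + 30562 = \left(-29468 - 574\right) + 30562 = -30042 + 30562 = 520$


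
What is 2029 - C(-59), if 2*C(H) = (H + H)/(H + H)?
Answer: 4057/2 ≈ 2028.5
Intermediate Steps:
C(H) = 1/2 (C(H) = ((H + H)/(H + H))/2 = ((2*H)/((2*H)))/2 = ((2*H)*(1/(2*H)))/2 = (1/2)*1 = 1/2)
2029 - C(-59) = 2029 - 1*1/2 = 2029 - 1/2 = 4057/2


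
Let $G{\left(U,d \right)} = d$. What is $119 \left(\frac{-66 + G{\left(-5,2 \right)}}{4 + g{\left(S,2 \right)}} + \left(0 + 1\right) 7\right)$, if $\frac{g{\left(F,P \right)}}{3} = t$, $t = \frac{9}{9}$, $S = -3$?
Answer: $-255$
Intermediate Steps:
$t = 1$ ($t = 9 \cdot \frac{1}{9} = 1$)
$g{\left(F,P \right)} = 3$ ($g{\left(F,P \right)} = 3 \cdot 1 = 3$)
$119 \left(\frac{-66 + G{\left(-5,2 \right)}}{4 + g{\left(S,2 \right)}} + \left(0 + 1\right) 7\right) = 119 \left(\frac{-66 + 2}{4 + 3} + \left(0 + 1\right) 7\right) = 119 \left(- \frac{64}{7} + 1 \cdot 7\right) = 119 \left(\left(-64\right) \frac{1}{7} + 7\right) = 119 \left(- \frac{64}{7} + 7\right) = 119 \left(- \frac{15}{7}\right) = -255$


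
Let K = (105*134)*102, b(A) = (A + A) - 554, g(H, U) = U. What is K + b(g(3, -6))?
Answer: 1434574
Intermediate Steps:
b(A) = -554 + 2*A (b(A) = 2*A - 554 = -554 + 2*A)
K = 1435140 (K = 14070*102 = 1435140)
K + b(g(3, -6)) = 1435140 + (-554 + 2*(-6)) = 1435140 + (-554 - 12) = 1435140 - 566 = 1434574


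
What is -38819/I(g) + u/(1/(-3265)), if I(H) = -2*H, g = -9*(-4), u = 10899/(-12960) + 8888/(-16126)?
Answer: 357783509/70368 ≈ 5084.5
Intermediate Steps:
u = -1469423/1055520 (u = 10899*(-1/12960) + 8888*(-1/16126) = -1211/1440 - 404/733 = -1469423/1055520 ≈ -1.3921)
g = 36
-38819/I(g) + u/(1/(-3265)) = -38819/((-2*36)) - 1469423/(1055520*(1/(-3265))) = -38819/(-72) - 1469423/(1055520*(-1/3265)) = -38819*(-1/72) - 1469423/1055520*(-3265) = 38819/72 + 959533219/211104 = 357783509/70368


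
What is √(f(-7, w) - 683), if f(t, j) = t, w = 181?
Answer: I*√690 ≈ 26.268*I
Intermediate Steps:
√(f(-7, w) - 683) = √(-7 - 683) = √(-690) = I*√690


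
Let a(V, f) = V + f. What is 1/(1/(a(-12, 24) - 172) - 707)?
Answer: -160/113121 ≈ -0.0014144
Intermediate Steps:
1/(1/(a(-12, 24) - 172) - 707) = 1/(1/((-12 + 24) - 172) - 707) = 1/(1/(12 - 172) - 707) = 1/(1/(-160) - 707) = 1/(-1/160 - 707) = 1/(-113121/160) = -160/113121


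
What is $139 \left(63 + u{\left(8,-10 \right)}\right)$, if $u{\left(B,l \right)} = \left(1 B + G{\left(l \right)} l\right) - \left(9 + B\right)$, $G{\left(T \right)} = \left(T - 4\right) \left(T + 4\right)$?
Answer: $-109254$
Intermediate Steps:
$G{\left(T \right)} = \left(-4 + T\right) \left(4 + T\right)$
$u{\left(B,l \right)} = -9 + l \left(-16 + l^{2}\right)$ ($u{\left(B,l \right)} = \left(1 B + \left(-16 + l^{2}\right) l\right) - \left(9 + B\right) = \left(B + l \left(-16 + l^{2}\right)\right) - \left(9 + B\right) = -9 + l \left(-16 + l^{2}\right)$)
$139 \left(63 + u{\left(8,-10 \right)}\right) = 139 \left(63 - \left(9 + 10 \left(-16 + \left(-10\right)^{2}\right)\right)\right) = 139 \left(63 - \left(9 + 10 \left(-16 + 100\right)\right)\right) = 139 \left(63 - 849\right) = 139 \left(-786\right) = -109254$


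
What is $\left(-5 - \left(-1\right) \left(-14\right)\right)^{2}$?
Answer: $361$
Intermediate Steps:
$\left(-5 - \left(-1\right) \left(-14\right)\right)^{2} = \left(-5 - 14\right)^{2} = \left(-19\right)^{2} = 361$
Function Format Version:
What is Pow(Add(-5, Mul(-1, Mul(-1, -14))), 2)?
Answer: 361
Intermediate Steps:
Pow(Add(-5, Mul(-1, Mul(-1, -14))), 2) = Pow(Add(-5, Mul(-1, 14)), 2) = Pow(Add(-5, -14), 2) = Pow(-19, 2) = 361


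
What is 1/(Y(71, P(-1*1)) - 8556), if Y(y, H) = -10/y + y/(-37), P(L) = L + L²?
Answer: -2627/22482023 ≈ -0.00011685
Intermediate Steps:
Y(y, H) = -10/y - y/37 (Y(y, H) = -10/y + y*(-1/37) = -10/y - y/37)
1/(Y(71, P(-1*1)) - 8556) = 1/((-10/71 - 1/37*71) - 8556) = 1/((-10*1/71 - 71/37) - 8556) = 1/((-10/71 - 71/37) - 8556) = 1/(-5411/2627 - 8556) = 1/(-22482023/2627) = -2627/22482023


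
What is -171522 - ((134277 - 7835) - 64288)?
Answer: -233676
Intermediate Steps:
-171522 - ((134277 - 7835) - 64288) = -171522 - (126442 - 64288) = -171522 - 1*62154 = -171522 - 62154 = -233676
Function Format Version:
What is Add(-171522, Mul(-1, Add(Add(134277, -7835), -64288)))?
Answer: -233676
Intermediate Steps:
Add(-171522, Mul(-1, Add(Add(134277, -7835), -64288))) = Add(-171522, Mul(-1, Add(126442, -64288))) = Add(-171522, Mul(-1, 62154)) = Add(-171522, -62154) = -233676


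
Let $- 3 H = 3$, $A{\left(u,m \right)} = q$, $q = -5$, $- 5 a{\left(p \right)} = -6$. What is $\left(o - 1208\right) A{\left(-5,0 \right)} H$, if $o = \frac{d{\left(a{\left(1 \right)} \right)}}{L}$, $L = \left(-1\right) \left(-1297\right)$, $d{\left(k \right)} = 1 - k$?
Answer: $- \frac{7833881}{1297} \approx -6040.0$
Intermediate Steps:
$a{\left(p \right)} = \frac{6}{5}$ ($a{\left(p \right)} = \left(- \frac{1}{5}\right) \left(-6\right) = \frac{6}{5}$)
$A{\left(u,m \right)} = -5$
$L = 1297$
$H = -1$ ($H = \left(- \frac{1}{3}\right) 3 = -1$)
$o = - \frac{1}{6485}$ ($o = \frac{1 - \frac{6}{5}}{1297} = \left(1 - \frac{6}{5}\right) \frac{1}{1297} = \left(- \frac{1}{5}\right) \frac{1}{1297} = - \frac{1}{6485} \approx -0.0001542$)
$\left(o - 1208\right) A{\left(-5,0 \right)} H = \left(- \frac{1}{6485} - 1208\right) \left(\left(-5\right) \left(-1\right)\right) = \left(- \frac{7833881}{6485}\right) 5 = - \frac{7833881}{1297}$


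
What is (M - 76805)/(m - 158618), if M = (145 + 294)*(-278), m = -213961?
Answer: 198847/372579 ≈ 0.53370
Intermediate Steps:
M = -122042 (M = 439*(-278) = -122042)
(M - 76805)/(m - 158618) = (-122042 - 76805)/(-213961 - 158618) = -198847/(-372579) = -198847*(-1/372579) = 198847/372579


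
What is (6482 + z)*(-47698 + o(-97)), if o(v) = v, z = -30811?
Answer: 1162804555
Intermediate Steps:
(6482 + z)*(-47698 + o(-97)) = (6482 - 30811)*(-47698 - 97) = -24329*(-47795) = 1162804555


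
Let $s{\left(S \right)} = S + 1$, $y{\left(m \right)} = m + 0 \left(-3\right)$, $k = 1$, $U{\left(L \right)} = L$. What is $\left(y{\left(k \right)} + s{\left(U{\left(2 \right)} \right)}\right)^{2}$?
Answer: $16$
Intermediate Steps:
$y{\left(m \right)} = m$ ($y{\left(m \right)} = m + 0 = m$)
$s{\left(S \right)} = 1 + S$
$\left(y{\left(k \right)} + s{\left(U{\left(2 \right)} \right)}\right)^{2} = \left(1 + \left(1 + 2\right)\right)^{2} = \left(1 + 3\right)^{2} = 4^{2} = 16$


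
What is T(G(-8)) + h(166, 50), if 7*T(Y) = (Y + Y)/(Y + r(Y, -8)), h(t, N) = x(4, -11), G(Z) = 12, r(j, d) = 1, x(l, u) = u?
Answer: -977/91 ≈ -10.736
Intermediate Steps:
h(t, N) = -11
T(Y) = 2*Y/(7*(1 + Y)) (T(Y) = ((Y + Y)/(Y + 1))/7 = ((2*Y)/(1 + Y))/7 = (2*Y/(1 + Y))/7 = 2*Y/(7*(1 + Y)))
T(G(-8)) + h(166, 50) = (2/7)*12/(1 + 12) - 11 = (2/7)*12/13 - 11 = (2/7)*12*(1/13) - 11 = 24/91 - 11 = -977/91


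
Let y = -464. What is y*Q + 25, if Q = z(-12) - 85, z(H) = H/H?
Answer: 39001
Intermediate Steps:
z(H) = 1
Q = -84 (Q = 1 - 85 = -84)
y*Q + 25 = -464*(-84) + 25 = 38976 + 25 = 39001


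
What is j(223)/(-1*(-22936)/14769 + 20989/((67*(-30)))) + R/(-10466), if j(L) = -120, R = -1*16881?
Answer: 13912499175087/920607434782 ≈ 15.112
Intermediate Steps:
R = -16881
j(223)/(-1*(-22936)/14769 + 20989/((67*(-30)))) + R/(-10466) = -120/(-1*(-22936)/14769 + 20989/((67*(-30)))) - 16881/(-10466) = -120/(22936*(1/14769) + 20989/(-2010)) - 16881*(-1/10466) = -120/(22936/14769 + 20989*(-1/2010)) + 16881/10466 = -120/(22936/14769 - 20989/2010) + 16881/10466 = -120/(-87961727/9895230) + 16881/10466 = -120*(-9895230/87961727) + 16881/10466 = 1187427600/87961727 + 16881/10466 = 13912499175087/920607434782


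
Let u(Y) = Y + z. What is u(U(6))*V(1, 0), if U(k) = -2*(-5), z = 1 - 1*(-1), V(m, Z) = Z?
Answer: 0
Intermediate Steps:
z = 2 (z = 1 + 1 = 2)
U(k) = 10
u(Y) = 2 + Y (u(Y) = Y + 2 = 2 + Y)
u(U(6))*V(1, 0) = (2 + 10)*0 = 12*0 = 0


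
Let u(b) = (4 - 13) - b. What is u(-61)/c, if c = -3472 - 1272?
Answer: -13/1186 ≈ -0.010961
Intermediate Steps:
c = -4744
u(b) = -9 - b
u(-61)/c = (-9 - 1*(-61))/(-4744) = (-9 + 61)*(-1/4744) = 52*(-1/4744) = -13/1186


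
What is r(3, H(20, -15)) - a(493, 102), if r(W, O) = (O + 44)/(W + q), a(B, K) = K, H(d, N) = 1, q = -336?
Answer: -3779/37 ≈ -102.14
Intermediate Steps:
r(W, O) = (44 + O)/(-336 + W) (r(W, O) = (O + 44)/(W - 336) = (44 + O)/(-336 + W))
r(3, H(20, -15)) - a(493, 102) = (44 + 1)/(-336 + 3) - 1*102 = 45/(-333) - 102 = -1/333*45 - 102 = -5/37 - 102 = -3779/37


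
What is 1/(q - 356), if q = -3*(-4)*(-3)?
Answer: -1/392 ≈ -0.0025510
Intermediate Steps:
q = -36 (q = 12*(-3) = -36)
1/(q - 356) = 1/(-36 - 356) = 1/(-392) = -1/392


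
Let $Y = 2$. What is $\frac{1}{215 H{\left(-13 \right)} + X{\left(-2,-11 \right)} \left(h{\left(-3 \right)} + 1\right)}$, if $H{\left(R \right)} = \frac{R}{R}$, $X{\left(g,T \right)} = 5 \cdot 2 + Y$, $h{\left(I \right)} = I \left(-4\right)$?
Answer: $\frac{1}{371} \approx 0.0026954$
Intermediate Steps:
$h{\left(I \right)} = - 4 I$
$X{\left(g,T \right)} = 12$ ($X{\left(g,T \right)} = 5 \cdot 2 + 2 = 10 + 2 = 12$)
$H{\left(R \right)} = 1$
$\frac{1}{215 H{\left(-13 \right)} + X{\left(-2,-11 \right)} \left(h{\left(-3 \right)} + 1\right)} = \frac{1}{215 \cdot 1 + 12 \left(\left(-4\right) \left(-3\right) + 1\right)} = \frac{1}{215 + 12 \left(12 + 1\right)} = \frac{1}{215 + 12 \cdot 13} = \frac{1}{215 + 156} = \frac{1}{371}$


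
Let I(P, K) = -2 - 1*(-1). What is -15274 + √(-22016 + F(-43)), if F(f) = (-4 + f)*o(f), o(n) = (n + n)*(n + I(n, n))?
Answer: -15274 + 2*I*√49966 ≈ -15274.0 + 447.06*I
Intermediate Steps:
I(P, K) = -1 (I(P, K) = -2 + 1 = -1)
o(n) = 2*n*(-1 + n) (o(n) = (n + n)*(n - 1) = (2*n)*(-1 + n) = 2*n*(-1 + n))
F(f) = 2*f*(-1 + f)*(-4 + f) (F(f) = (-4 + f)*(2*f*(-1 + f)) = 2*f*(-1 + f)*(-4 + f))
-15274 + √(-22016 + F(-43)) = -15274 + √(-22016 + 2*(-43)*(-1 - 43)*(-4 - 43)) = -15274 + √(-22016 + 2*(-43)*(-44)*(-47)) = -15274 + √(-22016 - 177848) = -15274 + √(-199864) = -15274 + 2*I*√49966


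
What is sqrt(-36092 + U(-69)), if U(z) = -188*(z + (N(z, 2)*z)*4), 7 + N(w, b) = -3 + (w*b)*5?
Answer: 4*I*sqrt(2271545) ≈ 6028.7*I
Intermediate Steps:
N(w, b) = -10 + 5*b*w (N(w, b) = -7 + (-3 + (w*b)*5) = -7 + (-3 + (b*w)*5) = -7 + (-3 + 5*b*w) = -10 + 5*b*w)
U(z) = -188*z - 752*z*(-10 + 10*z) (U(z) = -188*(z + ((-10 + 5*2*z)*z)*4) = -188*(z + ((-10 + 10*z)*z)*4) = -188*(z + (z*(-10 + 10*z))*4) = -188*(z + 4*z*(-10 + 10*z)) = -188*z - 752*z*(-10 + 10*z))
sqrt(-36092 + U(-69)) = sqrt(-36092 + 188*(-69)*(39 - 40*(-69))) = sqrt(-36092 + 188*(-69)*(39 + 2760)) = sqrt(-36092 + 188*(-69)*2799) = sqrt(-36092 - 36308628) = sqrt(-36344720) = 4*I*sqrt(2271545)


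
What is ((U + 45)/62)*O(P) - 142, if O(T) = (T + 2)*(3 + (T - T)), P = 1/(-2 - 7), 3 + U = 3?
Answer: -8549/62 ≈ -137.89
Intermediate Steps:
U = 0 (U = -3 + 3 = 0)
P = -⅑ (P = 1/(-9) = -⅑ ≈ -0.11111)
O(T) = 6 + 3*T (O(T) = (2 + T)*(3 + 0) = (2 + T)*3 = 6 + 3*T)
((U + 45)/62)*O(P) - 142 = ((0 + 45)/62)*(6 + 3*(-⅑)) - 142 = (45*(1/62))*(6 - ⅓) - 142 = (45/62)*(17/3) - 142 = 255/62 - 142 = -8549/62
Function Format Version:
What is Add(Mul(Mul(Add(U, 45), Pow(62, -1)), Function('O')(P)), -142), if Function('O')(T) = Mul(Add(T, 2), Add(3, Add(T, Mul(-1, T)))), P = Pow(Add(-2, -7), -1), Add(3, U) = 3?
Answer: Rational(-8549, 62) ≈ -137.89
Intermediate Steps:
U = 0 (U = Add(-3, 3) = 0)
P = Rational(-1, 9) (P = Pow(-9, -1) = Rational(-1, 9) ≈ -0.11111)
Function('O')(T) = Add(6, Mul(3, T)) (Function('O')(T) = Mul(Add(2, T), Add(3, 0)) = Mul(Add(2, T), 3) = Add(6, Mul(3, T)))
Add(Mul(Mul(Add(U, 45), Pow(62, -1)), Function('O')(P)), -142) = Add(Mul(Mul(Add(0, 45), Pow(62, -1)), Add(6, Mul(3, Rational(-1, 9)))), -142) = Add(Mul(Mul(45, Rational(1, 62)), Add(6, Rational(-1, 3))), -142) = Add(Mul(Rational(45, 62), Rational(17, 3)), -142) = Add(Rational(255, 62), -142) = Rational(-8549, 62)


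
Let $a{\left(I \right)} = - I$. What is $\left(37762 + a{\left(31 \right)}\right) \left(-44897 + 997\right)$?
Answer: $-1656390900$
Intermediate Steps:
$\left(37762 + a{\left(31 \right)}\right) \left(-44897 + 997\right) = \left(37762 - 31\right) \left(-44897 + 997\right) = \left(37762 - 31\right) \left(-43900\right) = 37731 \left(-43900\right) = -1656390900$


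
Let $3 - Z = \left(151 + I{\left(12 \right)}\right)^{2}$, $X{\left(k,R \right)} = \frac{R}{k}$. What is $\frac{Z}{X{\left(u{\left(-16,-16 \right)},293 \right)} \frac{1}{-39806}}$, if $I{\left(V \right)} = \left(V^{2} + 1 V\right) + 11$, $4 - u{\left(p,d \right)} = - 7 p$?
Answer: $- \frac{434724032808}{293} \approx -1.4837 \cdot 10^{9}$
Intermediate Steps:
$u{\left(p,d \right)} = 4 + 7 p$ ($u{\left(p,d \right)} = 4 - - 7 p = 4 + 7 p$)
$I{\left(V \right)} = 11 + V + V^{2}$ ($I{\left(V \right)} = \left(V^{2} + V\right) + 11 = \left(V + V^{2}\right) + 11 = 11 + V + V^{2}$)
$Z = -101121$ ($Z = 3 - \left(151 + \left(11 + 12 + 12^{2}\right)\right)^{2} = 3 - \left(151 + \left(11 + 12 + 144\right)\right)^{2} = 3 - \left(151 + 167\right)^{2} = 3 - 318^{2} = 3 - 101124 = -101121$)
$\frac{Z}{X{\left(u{\left(-16,-16 \right)},293 \right)} \frac{1}{-39806}} = - \frac{101121}{\frac{293}{4 + 7 \left(-16\right)} \frac{1}{-39806}} = - \frac{101121}{\frac{293}{4 - 112} \left(- \frac{1}{39806}\right)} = - \frac{101121}{\frac{293}{-108} \left(- \frac{1}{39806}\right)} = - \frac{101121}{293 \left(- \frac{1}{108}\right) \left(- \frac{1}{39806}\right)} = - \frac{101121}{\left(- \frac{293}{108}\right) \left(- \frac{1}{39806}\right)} = - \frac{101121}{\frac{293}{4299048}} = \left(-101121\right) \frac{4299048}{293} = - \frac{434724032808}{293}$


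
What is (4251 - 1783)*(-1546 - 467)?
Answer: -4968084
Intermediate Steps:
(4251 - 1783)*(-1546 - 467) = 2468*(-2013) = -4968084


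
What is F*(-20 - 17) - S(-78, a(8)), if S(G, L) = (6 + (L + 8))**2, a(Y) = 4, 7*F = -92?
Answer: 1136/7 ≈ 162.29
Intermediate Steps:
F = -92/7 (F = (1/7)*(-92) = -92/7 ≈ -13.143)
S(G, L) = (14 + L)**2 (S(G, L) = (6 + (8 + L))**2 = (14 + L)**2)
F*(-20 - 17) - S(-78, a(8)) = -92*(-20 - 17)/7 - (14 + 4)**2 = -92/7*(-37) - 1*18**2 = 3404/7 - 1*324 = 3404/7 - 324 = 1136/7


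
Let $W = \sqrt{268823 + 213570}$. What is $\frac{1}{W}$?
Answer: $\frac{\sqrt{482393}}{482393} \approx 0.0014398$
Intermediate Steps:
$W = \sqrt{482393} \approx 694.54$
$\frac{1}{W} = \frac{1}{\sqrt{482393}} = \frac{\sqrt{482393}}{482393}$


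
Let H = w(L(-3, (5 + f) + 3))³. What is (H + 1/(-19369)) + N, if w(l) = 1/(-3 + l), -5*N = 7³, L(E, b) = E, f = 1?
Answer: -1435108397/20918520 ≈ -68.605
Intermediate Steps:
N = -343/5 (N = -⅕*7³ = -⅕*343 = -343/5 ≈ -68.600)
H = -1/216 (H = (1/(-3 - 3))³ = (1/(-6))³ = (-⅙)³ = -1/216 ≈ -0.0046296)
(H + 1/(-19369)) + N = (-1/216 + 1/(-19369)) - 343/5 = (-1/216 - 1/19369) - 343/5 = -19585/4183704 - 343/5 = -1435108397/20918520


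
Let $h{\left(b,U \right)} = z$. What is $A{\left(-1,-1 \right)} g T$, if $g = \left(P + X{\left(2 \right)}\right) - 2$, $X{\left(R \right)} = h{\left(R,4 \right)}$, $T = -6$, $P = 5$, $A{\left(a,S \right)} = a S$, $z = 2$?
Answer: $-30$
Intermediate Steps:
$A{\left(a,S \right)} = S a$
$h{\left(b,U \right)} = 2$
$X{\left(R \right)} = 2$
$g = 5$ ($g = \left(5 + 2\right) - 2 = 7 - 2 = 5$)
$A{\left(-1,-1 \right)} g T = \left(-1\right) \left(-1\right) 5 \left(-6\right) = 1 \cdot 5 \left(-6\right) = 5 \left(-6\right) = -30$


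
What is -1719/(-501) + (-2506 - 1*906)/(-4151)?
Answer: 2948327/693217 ≈ 4.2531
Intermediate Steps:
-1719/(-501) + (-2506 - 1*906)/(-4151) = -1719*(-1/501) + (-2506 - 906)*(-1/4151) = 573/167 - 3412*(-1/4151) = 573/167 + 3412/4151 = 2948327/693217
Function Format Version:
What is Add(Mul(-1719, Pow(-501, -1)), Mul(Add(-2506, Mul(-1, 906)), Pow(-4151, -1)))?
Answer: Rational(2948327, 693217) ≈ 4.2531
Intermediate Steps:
Add(Mul(-1719, Pow(-501, -1)), Mul(Add(-2506, Mul(-1, 906)), Pow(-4151, -1))) = Add(Mul(-1719, Rational(-1, 501)), Mul(Add(-2506, -906), Rational(-1, 4151))) = Add(Rational(573, 167), Mul(-3412, Rational(-1, 4151))) = Add(Rational(573, 167), Rational(3412, 4151)) = Rational(2948327, 693217)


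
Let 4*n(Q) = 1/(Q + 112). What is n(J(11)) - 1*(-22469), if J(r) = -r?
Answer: 9077477/404 ≈ 22469.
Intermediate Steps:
n(Q) = 1/(4*(112 + Q)) (n(Q) = 1/(4*(Q + 112)) = 1/(4*(112 + Q)))
n(J(11)) - 1*(-22469) = 1/(4*(112 - 1*11)) - 1*(-22469) = 1/(4*(112 - 11)) + 22469 = (¼)/101 + 22469 = (¼)*(1/101) + 22469 = 1/404 + 22469 = 9077477/404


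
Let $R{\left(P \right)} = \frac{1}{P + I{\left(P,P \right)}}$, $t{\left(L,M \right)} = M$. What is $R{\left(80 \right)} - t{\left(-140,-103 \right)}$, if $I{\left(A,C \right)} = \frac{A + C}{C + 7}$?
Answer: $\frac{733447}{7120} \approx 103.01$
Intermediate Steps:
$I{\left(A,C \right)} = \frac{A + C}{7 + C}$
$R{\left(P \right)} = \frac{1}{P + \frac{2 P}{7 + P}}$ ($R{\left(P \right)} = \frac{1}{P + \frac{P + P}{7 + P}} = \frac{1}{P + \frac{2 P}{7 + P}}$)
$R{\left(80 \right)} - t{\left(-140,-103 \right)} = \frac{7 + 80}{80 \left(9 + 80\right)} - -103 = \frac{1}{80} \cdot \frac{1}{89} \cdot 87 + 103 = \frac{87}{7120} + 103 = \frac{733447}{7120}$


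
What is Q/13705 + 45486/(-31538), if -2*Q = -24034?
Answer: -122196742/216114145 ≈ -0.56543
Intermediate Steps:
Q = 12017 (Q = -1/2*(-24034) = 12017)
Q/13705 + 45486/(-31538) = 12017/13705 + 45486/(-31538) = 12017*(1/13705) + 45486*(-1/31538) = 12017/13705 - 22743/15769 = -122196742/216114145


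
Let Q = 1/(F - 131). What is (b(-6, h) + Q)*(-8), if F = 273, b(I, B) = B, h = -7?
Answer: 3972/71 ≈ 55.944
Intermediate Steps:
Q = 1/142 (Q = 1/(273 - 131) = 1/142 ≈ 0.0070423)
(b(-6, h) + Q)*(-8) = (-7 + 1/142)*(-8) = -993/142*(-8) = 3972/71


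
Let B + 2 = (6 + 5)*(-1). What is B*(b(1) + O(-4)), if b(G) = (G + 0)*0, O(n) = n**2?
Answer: -208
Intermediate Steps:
B = -13 (B = -2 + (6 + 5)*(-1) = -2 + 11*(-1) = -2 - 11 = -13)
b(G) = 0 (b(G) = G*0 = 0)
B*(b(1) + O(-4)) = -13*(0 + (-4)**2) = -13*(0 + 16) = -13*16 = -208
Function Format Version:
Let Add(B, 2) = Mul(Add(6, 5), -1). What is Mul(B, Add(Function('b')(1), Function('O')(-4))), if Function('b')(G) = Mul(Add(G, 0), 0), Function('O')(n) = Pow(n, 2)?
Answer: -208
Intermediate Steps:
B = -13 (B = Add(-2, Mul(Add(6, 5), -1)) = Add(-2, Mul(11, -1)) = Add(-2, -11) = -13)
Function('b')(G) = 0 (Function('b')(G) = Mul(G, 0) = 0)
Mul(B, Add(Function('b')(1), Function('O')(-4))) = Mul(-13, Add(0, Pow(-4, 2))) = Mul(-13, Add(0, 16)) = Mul(-13, 16) = -208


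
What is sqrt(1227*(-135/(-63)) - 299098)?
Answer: I*sqrt(14526967)/7 ≈ 544.49*I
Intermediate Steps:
sqrt(1227*(-135/(-63)) - 299098) = sqrt(1227*(-135*(-1/63)) - 299098) = sqrt(1227*(15/7) - 299098) = sqrt(18405/7 - 299098) = sqrt(-2075281/7) = I*sqrt(14526967)/7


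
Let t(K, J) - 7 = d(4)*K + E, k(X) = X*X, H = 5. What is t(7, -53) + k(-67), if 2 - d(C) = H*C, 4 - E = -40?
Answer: 4414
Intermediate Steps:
E = 44 (E = 4 - 1*(-40) = 4 + 40 = 44)
k(X) = X**2
d(C) = 2 - 5*C
t(K, J) = 51 - 18*K (t(K, J) = 7 + ((2 - 5*4)*K + 44) = 7 + ((2 - 20)*K + 44) = 7 + (-18*K + 44) = 7 + (44 - 18*K) = 51 - 18*K)
t(7, -53) + k(-67) = (51 - 18*7) + (-67)**2 = (51 - 126) + 4489 = -75 + 4489 = 4414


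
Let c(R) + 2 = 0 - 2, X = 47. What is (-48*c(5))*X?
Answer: 9024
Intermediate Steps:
c(R) = -4 (c(R) = -2 + (0 - 2) = -2 - 2 = -4)
(-48*c(5))*X = -48*(-4)*47 = -24*(-8)*47 = 192*47 = 9024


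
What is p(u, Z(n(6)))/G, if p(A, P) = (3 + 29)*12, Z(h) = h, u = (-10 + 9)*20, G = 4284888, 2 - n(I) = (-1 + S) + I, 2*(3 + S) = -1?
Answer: 16/178537 ≈ 8.9617e-5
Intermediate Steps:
S = -7/2 (S = -3 + (½)*(-1) = -3 - ½ = -7/2 ≈ -3.5000)
n(I) = 13/2 - I (n(I) = 2 - ((-1 - 7/2) + I) = 2 - (-9/2 + I) = 2 + (9/2 - I) = 13/2 - I)
u = -20 (u = -1*20 = -20)
p(A, P) = 384 (p(A, P) = 32*12 = 384)
p(u, Z(n(6)))/G = 384/4284888 = 384*(1/4284888) = 16/178537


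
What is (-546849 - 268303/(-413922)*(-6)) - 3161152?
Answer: -255804133290/68987 ≈ -3.7080e+6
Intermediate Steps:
(-546849 - 268303/(-413922)*(-6)) - 3161152 = (-546849 - 268303*(-1/413922)*(-6)) - 3161152 = (-546849 + (268303/413922)*(-6)) - 3161152 = (-546849 - 268303/68987) - 3161152 = -37725740266/68987 - 3161152 = -255804133290/68987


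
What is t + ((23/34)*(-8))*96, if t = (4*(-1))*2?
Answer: -8968/17 ≈ -527.53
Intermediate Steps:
t = -8 (t = -4*2 = -8)
t + ((23/34)*(-8))*96 = -8 + ((23/34)*(-8))*96 = -8 - 92/17*96 = -8 - 8832/17 = -8968/17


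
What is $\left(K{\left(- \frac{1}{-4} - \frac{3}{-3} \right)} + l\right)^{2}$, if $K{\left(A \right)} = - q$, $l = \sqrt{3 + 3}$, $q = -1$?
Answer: $\left(1 + \sqrt{6}\right)^{2} \approx 11.899$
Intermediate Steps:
$l = \sqrt{6} \approx 2.4495$
$K{\left(A \right)} = 1$ ($K{\left(A \right)} = \left(-1\right) \left(-1\right) = 1$)
$\left(K{\left(- \frac{1}{-4} - \frac{3}{-3} \right)} + l\right)^{2} = \left(1 + \sqrt{6}\right)^{2}$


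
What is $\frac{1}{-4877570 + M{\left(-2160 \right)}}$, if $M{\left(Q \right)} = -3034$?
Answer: $- \frac{1}{4880604} \approx -2.0489 \cdot 10^{-7}$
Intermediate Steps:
$\frac{1}{-4877570 + M{\left(-2160 \right)}} = \frac{1}{-4877570 - 3034} = \frac{1}{-4880604} = - \frac{1}{4880604}$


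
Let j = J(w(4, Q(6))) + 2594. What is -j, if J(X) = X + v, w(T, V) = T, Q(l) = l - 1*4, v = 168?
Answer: -2766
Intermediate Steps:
Q(l) = -4 + l (Q(l) = l - 4 = -4 + l)
J(X) = 168 + X (J(X) = X + 168 = 168 + X)
j = 2766 (j = (168 + 4) + 2594 = 172 + 2594 = 2766)
-j = -1*2766 = -2766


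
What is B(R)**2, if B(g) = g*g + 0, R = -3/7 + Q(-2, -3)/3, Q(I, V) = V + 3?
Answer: 81/2401 ≈ 0.033736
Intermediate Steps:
Q(I, V) = 3 + V
R = -3/7 (R = -3/7 + (3 - 3)/3 = -3*1/7 + 0*(1/3) = -3/7 + 0 = -3/7 ≈ -0.42857)
B(g) = g**2 (B(g) = g**2 + 0 = g**2)
B(R)**2 = ((-3/7)**2)**2 = (9/49)**2 = 81/2401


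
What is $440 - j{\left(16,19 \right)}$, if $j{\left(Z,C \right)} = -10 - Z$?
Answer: $466$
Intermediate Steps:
$440 - j{\left(16,19 \right)} = 440 - \left(-10 - 16\right) = 440 - -26 = 440 + 26 = 466$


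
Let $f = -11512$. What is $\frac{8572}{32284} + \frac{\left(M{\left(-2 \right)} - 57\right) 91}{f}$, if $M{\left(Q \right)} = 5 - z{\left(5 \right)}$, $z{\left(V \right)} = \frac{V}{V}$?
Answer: $\frac{63596649}{92913352} \approx 0.68447$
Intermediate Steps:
$z{\left(V \right)} = 1$
$M{\left(Q \right)} = 4$ ($M{\left(Q \right)} = 5 - 1 = 4$)
$\frac{8572}{32284} + \frac{\left(M{\left(-2 \right)} - 57\right) 91}{f} = \frac{8572}{32284} + \frac{\left(4 - 57\right) 91}{-11512} = 8572 \cdot \frac{1}{32284} + \left(-53\right) 91 \left(- \frac{1}{11512}\right) = \frac{2143}{8071} - - \frac{4823}{11512} = \frac{2143}{8071} + \frac{4823}{11512} = \frac{63596649}{92913352}$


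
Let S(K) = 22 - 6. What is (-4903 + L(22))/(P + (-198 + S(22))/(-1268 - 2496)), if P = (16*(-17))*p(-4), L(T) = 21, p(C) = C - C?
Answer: -9187924/91 ≈ -1.0097e+5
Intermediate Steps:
p(C) = 0
S(K) = 16
P = 0 (P = (16*(-17))*0 = -272*0 = 0)
(-4903 + L(22))/(P + (-198 + S(22))/(-1268 - 2496)) = (-4903 + 21)/(0 + (-198 + 16)/(-1268 - 2496)) = -4882/(0 - 182/(-3764)) = -4882/(0 - 182*(-1/3764)) = -4882/(0 + 91/1882) = -4882/91/1882 = -4882*1882/91 = -9187924/91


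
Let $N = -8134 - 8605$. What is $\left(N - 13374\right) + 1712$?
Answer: $-28401$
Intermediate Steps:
$N = -16739$
$\left(N - 13374\right) + 1712 = \left(-16739 - 13374\right) + 1712 = -30113 + 1712 = -28401$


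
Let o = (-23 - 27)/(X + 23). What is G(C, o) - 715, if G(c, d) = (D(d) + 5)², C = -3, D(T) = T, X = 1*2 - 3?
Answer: -85615/121 ≈ -707.56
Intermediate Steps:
X = -1 (X = 2 - 3 = -1)
o = -25/11 (o = (-23 - 27)/(-1 + 23) = -50/22 = -50*1/22 = -25/11 ≈ -2.2727)
G(c, d) = (5 + d)² (G(c, d) = (d + 5)² = (5 + d)²)
G(C, o) - 715 = (5 - 25/11)² - 715 = (30/11)² - 715 = 900/121 - 715 = -85615/121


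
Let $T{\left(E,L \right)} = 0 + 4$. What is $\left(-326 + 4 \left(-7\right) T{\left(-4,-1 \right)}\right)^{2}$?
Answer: $191844$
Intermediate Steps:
$T{\left(E,L \right)} = 4$
$\left(-326 + 4 \left(-7\right) T{\left(-4,-1 \right)}\right)^{2} = \left(-326 + 4 \left(-7\right) 4\right)^{2} = \left(-326 - 112\right)^{2} = \left(-438\right)^{2} = 191844$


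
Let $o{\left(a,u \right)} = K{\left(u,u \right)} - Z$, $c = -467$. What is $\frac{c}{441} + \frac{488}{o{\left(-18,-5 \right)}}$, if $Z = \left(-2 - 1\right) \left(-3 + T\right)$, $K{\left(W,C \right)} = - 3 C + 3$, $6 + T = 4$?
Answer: $\frac{71269}{441} \approx 161.61$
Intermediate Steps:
$T = -2$ ($T = -6 + 4 = -2$)
$K{\left(W,C \right)} = 3 - 3 C$
$Z = 15$ ($Z = \left(-2 - 1\right) \left(-3 - 2\right) = \left(-3\right) \left(-5\right) = 15$)
$o{\left(a,u \right)} = -12 - 3 u$ ($o{\left(a,u \right)} = \left(3 - 3 u\right) - 15 = -12 - 3 u$)
$\frac{c}{441} + \frac{488}{o{\left(-18,-5 \right)}} = - \frac{467}{441} + \frac{488}{-12 - -15} = \left(-467\right) \frac{1}{441} + \frac{488}{-12 + 15} = - \frac{467}{441} + \frac{488}{3} = \frac{71269}{441}$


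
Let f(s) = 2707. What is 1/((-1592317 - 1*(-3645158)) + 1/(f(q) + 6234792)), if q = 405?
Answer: 6237499/12804593684660 ≈ 4.8713e-7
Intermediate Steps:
1/((-1592317 - 1*(-3645158)) + 1/(f(q) + 6234792)) = 1/((-1592317 - 1*(-3645158)) + 1/(2707 + 6234792)) = 1/((-1592317 + 3645158) + 1/6237499) = 1/(2052841 + 1/6237499) = 1/(12804593684660/6237499) = 6237499/12804593684660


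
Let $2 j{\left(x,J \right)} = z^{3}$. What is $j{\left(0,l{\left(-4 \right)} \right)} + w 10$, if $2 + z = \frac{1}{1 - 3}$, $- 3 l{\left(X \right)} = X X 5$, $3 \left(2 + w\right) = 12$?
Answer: $\frac{195}{16} \approx 12.188$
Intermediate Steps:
$w = 2$ ($w = -2 + \frac{1}{3} \cdot 12 = -2 + 4 = 2$)
$l{\left(X \right)} = - \frac{5 X^{2}}{3}$ ($l{\left(X \right)} = - \frac{X X 5}{3} = - \frac{X^{2} \cdot 5}{3} = - \frac{5 X^{2}}{3}$)
$z = - \frac{5}{2}$ ($z = -2 + \frac{1}{1 - 3} = -2 + \frac{1}{-2} = -2 - \frac{1}{2} = - \frac{5}{2} \approx -2.5$)
$j{\left(x,J \right)} = - \frac{125}{16}$ ($j{\left(x,J \right)} = \frac{\left(- \frac{5}{2}\right)^{3}}{2} = \frac{1}{2} \left(- \frac{125}{8}\right) = - \frac{125}{16}$)
$j{\left(0,l{\left(-4 \right)} \right)} + w 10 = - \frac{125}{16} + 2 \cdot 10 = - \frac{125}{16} + 20 = \frac{195}{16}$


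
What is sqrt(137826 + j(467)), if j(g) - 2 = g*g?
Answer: sqrt(355917) ≈ 596.59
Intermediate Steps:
j(g) = 2 + g**2 (j(g) = 2 + g*g = 2 + g**2)
sqrt(137826 + j(467)) = sqrt(137826 + (2 + 467**2)) = sqrt(137826 + (2 + 218089)) = sqrt(137826 + 218091) = sqrt(355917)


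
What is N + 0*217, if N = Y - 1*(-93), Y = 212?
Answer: 305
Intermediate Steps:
N = 305 (N = 212 - 1*(-93) = 212 + 93 = 305)
N + 0*217 = 305 + 0*217 = 305 + 0 = 305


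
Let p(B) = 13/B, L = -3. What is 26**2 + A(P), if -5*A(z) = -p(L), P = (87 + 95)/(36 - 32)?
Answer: 10127/15 ≈ 675.13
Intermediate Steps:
P = 91/2 (P = 182/4 = 182*(1/4) = 91/2 ≈ 45.500)
A(z) = -13/15 (A(z) = -(-1)*13/(-3)/5 = -(-1)*13*(-1/3)/5 = -(-1)*(-13)/(5*3) = -1/5*13/3 = -13/15)
26**2 + A(P) = 26**2 - 13/15 = 676 - 13/15 = 10127/15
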